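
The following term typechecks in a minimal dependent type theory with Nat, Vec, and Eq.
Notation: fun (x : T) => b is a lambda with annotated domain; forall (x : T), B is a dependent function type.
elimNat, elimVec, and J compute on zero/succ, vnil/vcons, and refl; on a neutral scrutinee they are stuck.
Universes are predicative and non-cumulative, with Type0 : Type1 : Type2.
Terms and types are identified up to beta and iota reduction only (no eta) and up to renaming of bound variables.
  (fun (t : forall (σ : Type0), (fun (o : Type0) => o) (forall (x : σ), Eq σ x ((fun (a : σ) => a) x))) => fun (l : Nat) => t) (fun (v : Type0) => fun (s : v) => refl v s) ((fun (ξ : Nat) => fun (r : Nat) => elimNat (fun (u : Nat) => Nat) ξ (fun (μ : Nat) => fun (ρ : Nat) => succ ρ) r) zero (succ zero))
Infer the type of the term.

the term's type:
  forall (t : Type0), forall (σ : t), Eq t σ σ


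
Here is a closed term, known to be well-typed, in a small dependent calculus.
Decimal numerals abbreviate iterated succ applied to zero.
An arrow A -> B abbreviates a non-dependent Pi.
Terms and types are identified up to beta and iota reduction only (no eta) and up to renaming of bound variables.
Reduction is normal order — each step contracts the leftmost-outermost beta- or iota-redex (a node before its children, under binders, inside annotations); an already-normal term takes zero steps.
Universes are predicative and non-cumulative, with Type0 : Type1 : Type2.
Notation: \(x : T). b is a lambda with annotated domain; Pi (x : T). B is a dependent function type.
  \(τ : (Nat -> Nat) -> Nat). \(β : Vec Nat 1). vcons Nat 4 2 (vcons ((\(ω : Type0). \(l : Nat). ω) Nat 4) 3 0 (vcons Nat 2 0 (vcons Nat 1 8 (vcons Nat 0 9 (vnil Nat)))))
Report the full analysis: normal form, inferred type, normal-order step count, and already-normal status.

reduced normal form:
  \(τ : (Nat -> Nat) -> Nat). \(β : Vec Nat 1). vcons Nat 4 2 (vcons Nat 3 0 (vcons Nat 2 0 (vcons Nat 1 8 (vcons Nat 0 9 (vnil Nat)))))
type:
  ((Nat -> Nat) -> Nat) -> Vec Nat 1 -> Vec Nat 5
steps to reach normal form (normal order): 2
term was already normal: no
first redex: a beta-redex


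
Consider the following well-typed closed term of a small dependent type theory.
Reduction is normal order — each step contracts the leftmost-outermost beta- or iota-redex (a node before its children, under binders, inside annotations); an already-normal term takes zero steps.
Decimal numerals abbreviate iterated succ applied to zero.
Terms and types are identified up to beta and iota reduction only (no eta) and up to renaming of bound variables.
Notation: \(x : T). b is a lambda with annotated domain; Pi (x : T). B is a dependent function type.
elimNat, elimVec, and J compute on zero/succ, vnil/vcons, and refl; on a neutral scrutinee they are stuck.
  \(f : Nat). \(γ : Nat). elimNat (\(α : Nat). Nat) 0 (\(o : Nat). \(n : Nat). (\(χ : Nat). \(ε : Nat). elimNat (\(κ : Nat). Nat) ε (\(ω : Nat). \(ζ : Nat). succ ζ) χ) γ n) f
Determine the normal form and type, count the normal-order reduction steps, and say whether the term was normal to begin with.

reduced normal form:
  \(f : Nat). \(γ : Nat). elimNat (\(α : Nat). Nat) 0 (\(o : Nat). \(n : Nat). elimNat (\(χ : Nat). Nat) n (\(ε : Nat). \(κ : Nat). succ κ) γ) f
type:
  Pi (f : Nat). Pi (γ : Nat). Nat
steps to reach normal form (normal order): 2
started in normal form: no
first contracted redex: a beta-redex


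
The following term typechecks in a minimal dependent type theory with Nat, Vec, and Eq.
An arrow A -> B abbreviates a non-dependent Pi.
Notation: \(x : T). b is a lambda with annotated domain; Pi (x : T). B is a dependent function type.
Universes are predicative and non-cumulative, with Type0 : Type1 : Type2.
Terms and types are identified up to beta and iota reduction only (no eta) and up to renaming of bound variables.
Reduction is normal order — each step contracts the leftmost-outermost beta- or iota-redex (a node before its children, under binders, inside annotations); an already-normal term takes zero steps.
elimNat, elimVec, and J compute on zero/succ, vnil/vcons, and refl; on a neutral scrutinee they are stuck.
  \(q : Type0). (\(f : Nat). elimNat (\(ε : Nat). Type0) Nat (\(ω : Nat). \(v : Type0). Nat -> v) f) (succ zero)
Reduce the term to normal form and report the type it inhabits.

normal form:
  \(q : Type0). Nat -> Nat
inferred type:
  Type0 -> Type0
observation: reduction starts at a beta-redex, and 5 normal-order steps reach the normal form.


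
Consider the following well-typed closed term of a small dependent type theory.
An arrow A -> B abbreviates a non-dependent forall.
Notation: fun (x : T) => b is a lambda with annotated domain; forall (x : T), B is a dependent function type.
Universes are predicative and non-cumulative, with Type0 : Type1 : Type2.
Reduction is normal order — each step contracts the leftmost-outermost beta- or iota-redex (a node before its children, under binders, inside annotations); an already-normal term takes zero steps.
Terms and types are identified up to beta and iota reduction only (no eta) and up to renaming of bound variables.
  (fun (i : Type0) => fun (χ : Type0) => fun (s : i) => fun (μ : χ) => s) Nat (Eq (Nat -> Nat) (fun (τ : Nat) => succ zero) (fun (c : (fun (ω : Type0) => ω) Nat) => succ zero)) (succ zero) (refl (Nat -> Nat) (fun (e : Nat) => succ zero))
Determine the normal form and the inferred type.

normal form:
  succ zero
the term's type:
  Nat
observation: the first redex contracted is a beta-redex; the normal form is reached in 4 normal-order steps.


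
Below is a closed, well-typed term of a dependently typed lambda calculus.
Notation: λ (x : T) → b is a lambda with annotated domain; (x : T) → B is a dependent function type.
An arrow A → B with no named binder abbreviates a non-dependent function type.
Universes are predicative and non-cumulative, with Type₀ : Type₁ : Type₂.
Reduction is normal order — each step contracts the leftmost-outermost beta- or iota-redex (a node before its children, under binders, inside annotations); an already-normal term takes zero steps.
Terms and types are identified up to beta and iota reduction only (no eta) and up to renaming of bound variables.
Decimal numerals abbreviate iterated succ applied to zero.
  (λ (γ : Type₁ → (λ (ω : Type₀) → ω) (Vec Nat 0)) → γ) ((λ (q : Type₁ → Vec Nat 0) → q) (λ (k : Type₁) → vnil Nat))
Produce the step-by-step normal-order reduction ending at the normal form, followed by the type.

reduction (normal order):
  (λ (γ : Type₁ → (λ (ω : Type₀) → ω) (Vec Nat 0)) → γ) ((λ (q : Type₁ → Vec Nat 0) → q) (λ (k : Type₁) → vnil Nat))
  ~> (λ (γ : Type₁ → Vec Nat 0) → γ) (λ (ω : Type₁) → vnil Nat)
  ~> λ (γ : Type₁) → vnil Nat
the term's type:
  Type₁ → Vec Nat 0


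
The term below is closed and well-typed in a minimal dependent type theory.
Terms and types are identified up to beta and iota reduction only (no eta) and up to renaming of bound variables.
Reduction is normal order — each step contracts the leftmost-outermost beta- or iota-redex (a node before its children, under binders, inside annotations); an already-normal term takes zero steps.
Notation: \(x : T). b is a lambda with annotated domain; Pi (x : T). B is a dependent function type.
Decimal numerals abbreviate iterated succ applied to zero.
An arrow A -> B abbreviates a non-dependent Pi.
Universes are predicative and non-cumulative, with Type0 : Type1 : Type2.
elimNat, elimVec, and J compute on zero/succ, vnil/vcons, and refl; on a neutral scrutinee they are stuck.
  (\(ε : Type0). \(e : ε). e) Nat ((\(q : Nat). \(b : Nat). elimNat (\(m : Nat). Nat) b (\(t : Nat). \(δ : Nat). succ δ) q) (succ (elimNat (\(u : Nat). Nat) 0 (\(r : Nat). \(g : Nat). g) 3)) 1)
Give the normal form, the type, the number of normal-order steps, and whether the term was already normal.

reduced normal form:
  2
type:
  Nat
normal-order step count: 18
already normal: no
first redex: a beta-redex


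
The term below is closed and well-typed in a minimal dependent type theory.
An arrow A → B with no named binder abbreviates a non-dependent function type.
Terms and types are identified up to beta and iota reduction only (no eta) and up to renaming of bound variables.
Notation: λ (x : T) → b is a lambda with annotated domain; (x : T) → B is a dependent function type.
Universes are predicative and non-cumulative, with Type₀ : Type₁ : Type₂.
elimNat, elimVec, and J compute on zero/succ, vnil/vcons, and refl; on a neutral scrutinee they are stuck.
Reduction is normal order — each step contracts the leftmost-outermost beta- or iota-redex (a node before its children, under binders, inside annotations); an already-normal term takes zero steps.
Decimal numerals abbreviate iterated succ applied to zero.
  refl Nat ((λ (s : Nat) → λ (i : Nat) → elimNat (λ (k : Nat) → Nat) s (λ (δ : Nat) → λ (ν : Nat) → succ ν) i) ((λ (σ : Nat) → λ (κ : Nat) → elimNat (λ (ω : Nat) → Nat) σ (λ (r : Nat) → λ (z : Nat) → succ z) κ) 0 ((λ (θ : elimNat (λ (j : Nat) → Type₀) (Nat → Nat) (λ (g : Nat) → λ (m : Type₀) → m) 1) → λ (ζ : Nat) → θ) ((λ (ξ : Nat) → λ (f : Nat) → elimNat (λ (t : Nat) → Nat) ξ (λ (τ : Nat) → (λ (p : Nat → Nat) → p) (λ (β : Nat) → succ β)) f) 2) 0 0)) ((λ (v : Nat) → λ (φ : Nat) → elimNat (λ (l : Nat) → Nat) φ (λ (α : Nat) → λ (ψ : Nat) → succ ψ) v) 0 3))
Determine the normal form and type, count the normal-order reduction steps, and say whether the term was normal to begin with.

reduced normal form:
  refl Nat 5
the term's type:
  Eq Nat 5 5
normal-order step count: 29
started in normal form: no
first contracted redex: a beta-redex


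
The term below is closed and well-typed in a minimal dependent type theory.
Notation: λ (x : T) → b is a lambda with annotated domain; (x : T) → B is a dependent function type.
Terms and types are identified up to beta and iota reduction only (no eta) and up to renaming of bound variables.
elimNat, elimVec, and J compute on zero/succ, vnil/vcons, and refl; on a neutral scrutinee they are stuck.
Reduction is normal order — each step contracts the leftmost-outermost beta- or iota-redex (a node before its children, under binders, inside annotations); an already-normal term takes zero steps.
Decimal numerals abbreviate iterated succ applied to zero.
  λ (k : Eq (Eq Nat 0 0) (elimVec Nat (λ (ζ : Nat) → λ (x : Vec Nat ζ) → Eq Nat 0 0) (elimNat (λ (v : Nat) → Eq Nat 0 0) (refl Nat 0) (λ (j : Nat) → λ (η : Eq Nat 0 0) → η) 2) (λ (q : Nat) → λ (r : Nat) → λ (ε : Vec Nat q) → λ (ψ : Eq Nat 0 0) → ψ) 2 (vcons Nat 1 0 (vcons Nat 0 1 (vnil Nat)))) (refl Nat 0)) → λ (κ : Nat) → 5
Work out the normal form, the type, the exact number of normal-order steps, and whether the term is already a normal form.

reduced normal form:
  λ (k : Eq (Eq Nat 0 0) (refl Nat 0) (refl Nat 0)) → λ (ζ : Nat) → 5
the term's type:
  (k : Eq (Eq Nat 0 0) (refl Nat 0) (refl Nat 0)) → (ζ : Nat) → Nat
steps to reach normal form (normal order): 18
term was already normal: no
first contracted redex: an elimVec iota-redex


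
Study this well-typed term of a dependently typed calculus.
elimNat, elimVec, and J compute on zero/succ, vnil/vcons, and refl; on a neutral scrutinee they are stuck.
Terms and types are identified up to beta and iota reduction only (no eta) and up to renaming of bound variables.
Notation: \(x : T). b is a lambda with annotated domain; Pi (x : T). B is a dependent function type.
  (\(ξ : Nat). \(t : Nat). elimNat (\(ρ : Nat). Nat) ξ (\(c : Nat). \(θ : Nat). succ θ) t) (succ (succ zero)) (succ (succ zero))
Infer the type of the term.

type:
  Nat


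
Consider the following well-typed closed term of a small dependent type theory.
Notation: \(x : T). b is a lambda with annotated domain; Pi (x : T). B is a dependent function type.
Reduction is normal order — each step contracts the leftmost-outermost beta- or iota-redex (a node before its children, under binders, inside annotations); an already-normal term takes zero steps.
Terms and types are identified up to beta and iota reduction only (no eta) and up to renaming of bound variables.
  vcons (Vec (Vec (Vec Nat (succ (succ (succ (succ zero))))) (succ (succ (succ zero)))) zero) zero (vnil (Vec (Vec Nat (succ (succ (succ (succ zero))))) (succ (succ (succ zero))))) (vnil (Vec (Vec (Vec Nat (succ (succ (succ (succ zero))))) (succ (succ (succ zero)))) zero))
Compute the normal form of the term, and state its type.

normal form:
  vcons (Vec (Vec (Vec Nat (succ (succ (succ (succ zero))))) (succ (succ (succ zero)))) zero) zero (vnil (Vec (Vec Nat (succ (succ (succ (succ zero))))) (succ (succ (succ zero))))) (vnil (Vec (Vec (Vec Nat (succ (succ (succ (succ zero))))) (succ (succ (succ zero)))) zero))
the term's type:
  Vec (Vec (Vec (Vec Nat (succ (succ (succ (succ zero))))) (succ (succ (succ zero)))) zero) (succ zero)
observation: the term is already in normal form.


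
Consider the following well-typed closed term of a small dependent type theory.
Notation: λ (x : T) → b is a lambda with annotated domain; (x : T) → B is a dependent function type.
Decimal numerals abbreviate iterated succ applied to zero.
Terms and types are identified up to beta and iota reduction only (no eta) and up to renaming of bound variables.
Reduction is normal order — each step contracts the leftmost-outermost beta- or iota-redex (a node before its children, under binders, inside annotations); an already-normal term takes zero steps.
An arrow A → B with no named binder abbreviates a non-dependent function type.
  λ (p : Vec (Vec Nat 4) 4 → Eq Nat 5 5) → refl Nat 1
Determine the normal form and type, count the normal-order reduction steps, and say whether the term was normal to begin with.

reduced normal form:
  λ (p : Vec (Vec Nat 4) 4 → Eq Nat 5 5) → refl Nat 1
the term's type:
  (Vec (Vec Nat 4) 4 → Eq Nat 5 5) → Eq Nat 1 1
normal-order step count: 0
already normal: yes


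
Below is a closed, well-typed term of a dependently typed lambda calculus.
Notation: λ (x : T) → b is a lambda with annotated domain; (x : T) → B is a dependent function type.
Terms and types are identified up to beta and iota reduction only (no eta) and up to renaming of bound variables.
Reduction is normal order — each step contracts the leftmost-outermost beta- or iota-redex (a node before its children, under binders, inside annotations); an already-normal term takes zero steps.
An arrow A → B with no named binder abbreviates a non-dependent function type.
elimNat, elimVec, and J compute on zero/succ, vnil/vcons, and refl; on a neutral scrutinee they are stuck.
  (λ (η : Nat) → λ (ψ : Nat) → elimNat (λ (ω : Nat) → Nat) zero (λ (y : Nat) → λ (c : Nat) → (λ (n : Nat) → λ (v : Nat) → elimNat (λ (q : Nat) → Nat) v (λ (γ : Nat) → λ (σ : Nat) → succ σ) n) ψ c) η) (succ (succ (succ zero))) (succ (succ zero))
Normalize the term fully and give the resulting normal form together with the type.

resulting normal form:
  succ (succ (succ (succ (succ (succ zero)))))
type:
  Nat


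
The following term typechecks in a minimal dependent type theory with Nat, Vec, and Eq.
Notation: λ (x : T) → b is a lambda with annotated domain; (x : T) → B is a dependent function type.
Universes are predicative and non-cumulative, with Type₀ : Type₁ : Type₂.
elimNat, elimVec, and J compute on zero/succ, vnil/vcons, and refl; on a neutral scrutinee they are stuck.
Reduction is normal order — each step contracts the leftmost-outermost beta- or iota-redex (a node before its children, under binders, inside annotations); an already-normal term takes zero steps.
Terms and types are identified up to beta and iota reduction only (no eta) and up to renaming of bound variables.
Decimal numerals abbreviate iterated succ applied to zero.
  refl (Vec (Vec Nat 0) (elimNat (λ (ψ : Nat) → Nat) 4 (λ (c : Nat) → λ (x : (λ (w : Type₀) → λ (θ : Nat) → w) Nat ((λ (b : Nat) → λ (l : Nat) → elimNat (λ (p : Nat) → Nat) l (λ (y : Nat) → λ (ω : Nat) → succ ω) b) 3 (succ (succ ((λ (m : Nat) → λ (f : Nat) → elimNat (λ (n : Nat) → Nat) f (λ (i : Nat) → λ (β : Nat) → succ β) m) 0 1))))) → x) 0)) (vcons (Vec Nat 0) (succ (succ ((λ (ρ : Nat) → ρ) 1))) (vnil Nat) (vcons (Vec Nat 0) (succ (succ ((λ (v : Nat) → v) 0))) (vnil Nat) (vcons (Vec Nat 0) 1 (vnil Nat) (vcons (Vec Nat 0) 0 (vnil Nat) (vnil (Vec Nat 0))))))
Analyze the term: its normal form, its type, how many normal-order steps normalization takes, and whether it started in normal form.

reduced normal form:
  refl (Vec (Vec Nat 0) 4) (vcons (Vec Nat 0) 3 (vnil Nat) (vcons (Vec Nat 0) 2 (vnil Nat) (vcons (Vec Nat 0) 1 (vnil Nat) (vcons (Vec Nat 0) 0 (vnil Nat) (vnil (Vec Nat 0))))))
inferred type:
  Eq (Vec (Vec Nat 0) 4) (vcons (Vec Nat 0) 3 (vnil Nat) (vcons (Vec Nat 0) 2 (vnil Nat) (vcons (Vec Nat 0) 1 (vnil Nat) (vcons (Vec Nat 0) 0 (vnil Nat) (vnil (Vec Nat 0)))))) (vcons (Vec Nat 0) 3 (vnil Nat) (vcons (Vec Nat 0) 2 (vnil Nat) (vcons (Vec Nat 0) 1 (vnil Nat) (vcons (Vec Nat 0) 0 (vnil Nat) (vnil (Vec Nat 0))))))
normal-order step count: 3
started in normal form: no
first redex: an elimNat iota-redex


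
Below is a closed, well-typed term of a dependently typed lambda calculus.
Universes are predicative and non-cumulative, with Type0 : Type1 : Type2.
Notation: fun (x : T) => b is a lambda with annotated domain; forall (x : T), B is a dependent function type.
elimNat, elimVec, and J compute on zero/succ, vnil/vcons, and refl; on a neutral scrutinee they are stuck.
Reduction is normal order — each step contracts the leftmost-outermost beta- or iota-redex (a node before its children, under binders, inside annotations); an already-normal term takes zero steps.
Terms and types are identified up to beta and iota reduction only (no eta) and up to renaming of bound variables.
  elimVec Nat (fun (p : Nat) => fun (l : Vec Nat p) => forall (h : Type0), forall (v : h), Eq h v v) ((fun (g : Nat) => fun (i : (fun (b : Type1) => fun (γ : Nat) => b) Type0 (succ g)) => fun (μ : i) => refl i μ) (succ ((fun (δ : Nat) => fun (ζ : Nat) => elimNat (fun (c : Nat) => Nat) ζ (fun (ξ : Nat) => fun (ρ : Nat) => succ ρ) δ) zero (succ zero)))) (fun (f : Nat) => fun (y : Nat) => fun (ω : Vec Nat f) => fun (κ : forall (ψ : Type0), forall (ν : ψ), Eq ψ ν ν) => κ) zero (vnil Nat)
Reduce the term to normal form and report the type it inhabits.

resulting normal form:
  fun (p : Type0) => fun (l : p) => refl p l
inferred type:
  forall (p : Type0), forall (l : p), Eq p l l
observation: 4 normal-order steps normalize the term, beginning with an elimVec iota-redex.


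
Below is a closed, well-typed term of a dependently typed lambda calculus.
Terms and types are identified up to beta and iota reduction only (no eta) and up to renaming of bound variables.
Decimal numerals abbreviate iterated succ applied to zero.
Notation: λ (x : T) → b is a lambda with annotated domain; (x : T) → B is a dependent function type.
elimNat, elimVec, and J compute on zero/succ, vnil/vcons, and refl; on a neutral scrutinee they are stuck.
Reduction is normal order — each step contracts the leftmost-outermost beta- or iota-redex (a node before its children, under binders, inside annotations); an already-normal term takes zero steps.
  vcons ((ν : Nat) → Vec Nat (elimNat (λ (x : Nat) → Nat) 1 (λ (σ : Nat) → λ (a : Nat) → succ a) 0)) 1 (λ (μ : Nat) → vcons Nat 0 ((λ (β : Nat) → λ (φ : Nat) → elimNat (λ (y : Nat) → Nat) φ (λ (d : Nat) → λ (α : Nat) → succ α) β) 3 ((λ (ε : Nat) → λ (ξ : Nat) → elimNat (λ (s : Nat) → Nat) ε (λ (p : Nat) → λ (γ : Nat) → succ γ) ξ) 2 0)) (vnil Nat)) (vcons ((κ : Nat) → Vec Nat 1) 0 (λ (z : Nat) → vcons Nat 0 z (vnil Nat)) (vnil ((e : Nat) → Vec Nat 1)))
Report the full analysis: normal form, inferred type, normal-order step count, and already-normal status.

normal form:
  vcons ((ν : Nat) → Vec Nat 1) 1 (λ (x : Nat) → vcons Nat 0 5 (vnil Nat)) (vcons ((σ : Nat) → Vec Nat 1) 0 (λ (a : Nat) → vcons Nat 0 a (vnil Nat)) (vnil ((μ : Nat) → Vec Nat 1)))
the term's type:
  Vec ((ν : Nat) → Vec Nat 1) 2
steps to reach normal form (normal order): 16
started in normal form: no
first redex: an elimNat iota-redex


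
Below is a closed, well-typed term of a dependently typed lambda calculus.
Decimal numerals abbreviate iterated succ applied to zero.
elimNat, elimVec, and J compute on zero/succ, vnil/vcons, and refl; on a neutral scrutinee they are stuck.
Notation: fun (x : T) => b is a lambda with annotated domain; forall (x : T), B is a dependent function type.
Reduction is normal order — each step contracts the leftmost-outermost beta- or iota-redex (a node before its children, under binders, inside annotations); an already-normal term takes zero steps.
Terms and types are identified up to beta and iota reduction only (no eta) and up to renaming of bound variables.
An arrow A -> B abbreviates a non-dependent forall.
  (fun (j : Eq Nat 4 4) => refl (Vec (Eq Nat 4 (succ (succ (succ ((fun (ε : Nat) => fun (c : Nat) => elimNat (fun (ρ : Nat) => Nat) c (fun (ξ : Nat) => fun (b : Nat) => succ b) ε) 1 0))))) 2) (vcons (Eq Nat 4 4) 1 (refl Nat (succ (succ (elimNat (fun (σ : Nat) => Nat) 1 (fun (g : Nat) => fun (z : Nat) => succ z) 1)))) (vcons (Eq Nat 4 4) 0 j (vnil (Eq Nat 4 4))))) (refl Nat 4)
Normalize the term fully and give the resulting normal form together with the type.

normal form:
  refl (Vec (Eq Nat 4 4) 2) (vcons (Eq Nat 4 4) 1 (refl Nat 4) (vcons (Eq Nat 4 4) 0 (refl Nat 4) (vnil (Eq Nat 4 4))))
the term's type:
  Eq (Vec (Eq Nat 4 4) 2) (vcons (Eq Nat 4 4) 1 (refl Nat 4) (vcons (Eq Nat 4 4) 0 (refl Nat 4) (vnil (Eq Nat 4 4)))) (vcons (Eq Nat 4 4) 1 (refl Nat 4) (vcons (Eq Nat 4 4) 0 (refl Nat 4) (vnil (Eq Nat 4 4))))
observation: normalization takes exactly 11 steps under the normal-order strategy.


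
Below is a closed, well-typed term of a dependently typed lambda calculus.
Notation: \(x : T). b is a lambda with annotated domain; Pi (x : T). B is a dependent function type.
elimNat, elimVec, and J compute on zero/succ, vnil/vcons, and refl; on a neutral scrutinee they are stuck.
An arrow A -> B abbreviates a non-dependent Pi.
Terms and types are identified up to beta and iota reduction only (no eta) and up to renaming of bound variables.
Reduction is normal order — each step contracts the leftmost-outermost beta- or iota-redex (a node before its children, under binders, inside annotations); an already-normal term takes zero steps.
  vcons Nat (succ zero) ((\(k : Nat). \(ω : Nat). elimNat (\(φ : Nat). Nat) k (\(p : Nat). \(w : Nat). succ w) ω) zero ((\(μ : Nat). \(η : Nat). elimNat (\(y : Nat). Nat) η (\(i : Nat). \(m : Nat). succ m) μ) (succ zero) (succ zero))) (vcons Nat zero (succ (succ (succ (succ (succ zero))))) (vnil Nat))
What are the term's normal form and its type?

reduced normal form:
  vcons Nat (succ zero) (succ (succ zero)) (vcons Nat zero (succ (succ (succ (succ (succ zero))))) (vnil Nat))
the term's type:
  Vec Nat (succ (succ zero))


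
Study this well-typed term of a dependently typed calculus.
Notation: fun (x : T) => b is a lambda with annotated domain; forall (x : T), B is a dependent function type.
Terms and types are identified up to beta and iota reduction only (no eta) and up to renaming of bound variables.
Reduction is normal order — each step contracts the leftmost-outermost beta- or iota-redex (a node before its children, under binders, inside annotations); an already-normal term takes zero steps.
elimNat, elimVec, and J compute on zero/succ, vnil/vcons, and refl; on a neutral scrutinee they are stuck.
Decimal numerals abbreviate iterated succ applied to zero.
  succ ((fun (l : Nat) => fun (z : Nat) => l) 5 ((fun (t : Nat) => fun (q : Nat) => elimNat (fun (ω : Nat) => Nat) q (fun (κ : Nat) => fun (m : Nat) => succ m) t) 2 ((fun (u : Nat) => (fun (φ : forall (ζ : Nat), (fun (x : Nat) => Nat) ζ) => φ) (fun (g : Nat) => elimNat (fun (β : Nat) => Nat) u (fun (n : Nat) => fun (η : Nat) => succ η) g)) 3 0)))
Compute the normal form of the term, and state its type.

reduced normal form:
  6
inferred type:
  Nat
observation: reduction starts at a beta-redex, and 2 normal-order steps reach the normal form.


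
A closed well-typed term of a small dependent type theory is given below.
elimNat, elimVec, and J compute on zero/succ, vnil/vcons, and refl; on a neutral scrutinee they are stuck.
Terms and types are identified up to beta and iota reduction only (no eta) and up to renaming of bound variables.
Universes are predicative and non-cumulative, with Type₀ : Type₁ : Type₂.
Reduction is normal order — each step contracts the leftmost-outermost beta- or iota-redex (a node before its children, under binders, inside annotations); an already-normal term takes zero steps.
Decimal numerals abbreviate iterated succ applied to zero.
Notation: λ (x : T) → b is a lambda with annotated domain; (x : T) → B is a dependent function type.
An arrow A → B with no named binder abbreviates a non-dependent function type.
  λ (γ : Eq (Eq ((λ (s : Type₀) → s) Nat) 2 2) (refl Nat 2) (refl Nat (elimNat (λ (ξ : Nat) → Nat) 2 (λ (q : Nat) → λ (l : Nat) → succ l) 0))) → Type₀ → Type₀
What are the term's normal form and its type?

normal form:
  λ (γ : Eq (Eq Nat 2 2) (refl Nat 2) (refl Nat 2)) → Type₀ → Type₀
type:
  Eq (Eq Nat 2 2) (refl Nat 2) (refl Nat 2) → Type₁
observation: 2 normal-order steps separate the term from its normal form.


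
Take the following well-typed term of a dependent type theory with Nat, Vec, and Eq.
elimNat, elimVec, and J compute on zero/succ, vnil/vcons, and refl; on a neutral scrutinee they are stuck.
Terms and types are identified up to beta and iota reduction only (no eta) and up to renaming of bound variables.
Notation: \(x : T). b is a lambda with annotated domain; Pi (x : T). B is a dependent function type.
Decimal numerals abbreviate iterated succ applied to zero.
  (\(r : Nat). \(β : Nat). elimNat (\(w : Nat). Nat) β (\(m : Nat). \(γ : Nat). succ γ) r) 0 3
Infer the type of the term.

the term's type:
  Nat


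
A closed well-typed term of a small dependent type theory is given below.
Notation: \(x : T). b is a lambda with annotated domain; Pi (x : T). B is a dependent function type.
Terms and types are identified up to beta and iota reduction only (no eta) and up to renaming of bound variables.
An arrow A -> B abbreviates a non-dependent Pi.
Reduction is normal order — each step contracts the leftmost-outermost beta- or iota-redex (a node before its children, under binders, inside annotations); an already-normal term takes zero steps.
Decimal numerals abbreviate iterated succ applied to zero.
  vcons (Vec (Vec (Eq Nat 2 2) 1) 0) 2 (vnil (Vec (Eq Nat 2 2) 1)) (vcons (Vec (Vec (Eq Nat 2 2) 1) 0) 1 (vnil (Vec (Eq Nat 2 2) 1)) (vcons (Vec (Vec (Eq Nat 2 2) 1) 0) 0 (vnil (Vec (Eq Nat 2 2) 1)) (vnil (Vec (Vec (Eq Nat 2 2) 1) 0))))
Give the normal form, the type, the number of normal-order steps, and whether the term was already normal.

normal form:
  vcons (Vec (Vec (Eq Nat 2 2) 1) 0) 2 (vnil (Vec (Eq Nat 2 2) 1)) (vcons (Vec (Vec (Eq Nat 2 2) 1) 0) 1 (vnil (Vec (Eq Nat 2 2) 1)) (vcons (Vec (Vec (Eq Nat 2 2) 1) 0) 0 (vnil (Vec (Eq Nat 2 2) 1)) (vnil (Vec (Vec (Eq Nat 2 2) 1) 0))))
inferred type:
  Vec (Vec (Vec (Eq Nat 2 2) 1) 0) 3
normal-order step count: 0
term was already normal: yes


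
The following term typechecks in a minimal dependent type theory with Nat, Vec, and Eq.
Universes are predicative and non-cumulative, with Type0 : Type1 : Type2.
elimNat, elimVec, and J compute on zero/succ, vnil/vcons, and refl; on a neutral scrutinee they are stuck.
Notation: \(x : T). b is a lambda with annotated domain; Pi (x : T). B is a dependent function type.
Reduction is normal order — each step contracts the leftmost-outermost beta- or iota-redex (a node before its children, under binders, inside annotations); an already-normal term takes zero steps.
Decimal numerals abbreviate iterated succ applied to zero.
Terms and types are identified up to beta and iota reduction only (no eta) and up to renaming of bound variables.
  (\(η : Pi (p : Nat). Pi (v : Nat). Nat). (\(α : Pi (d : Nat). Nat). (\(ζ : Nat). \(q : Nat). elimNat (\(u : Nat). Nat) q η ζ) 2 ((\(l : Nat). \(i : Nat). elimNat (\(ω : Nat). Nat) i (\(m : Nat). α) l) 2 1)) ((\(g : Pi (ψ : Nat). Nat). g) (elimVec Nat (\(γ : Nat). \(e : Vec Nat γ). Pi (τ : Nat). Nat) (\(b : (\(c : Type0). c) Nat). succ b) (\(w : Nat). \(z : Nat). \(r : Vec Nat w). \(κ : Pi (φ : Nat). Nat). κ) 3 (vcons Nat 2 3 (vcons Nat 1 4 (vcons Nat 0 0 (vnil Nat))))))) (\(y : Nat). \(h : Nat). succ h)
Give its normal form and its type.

normal form:
  5
inferred type:
  Nat
observation: reduction starts at a beta-redex, and 54 normal-order steps reach the normal form.


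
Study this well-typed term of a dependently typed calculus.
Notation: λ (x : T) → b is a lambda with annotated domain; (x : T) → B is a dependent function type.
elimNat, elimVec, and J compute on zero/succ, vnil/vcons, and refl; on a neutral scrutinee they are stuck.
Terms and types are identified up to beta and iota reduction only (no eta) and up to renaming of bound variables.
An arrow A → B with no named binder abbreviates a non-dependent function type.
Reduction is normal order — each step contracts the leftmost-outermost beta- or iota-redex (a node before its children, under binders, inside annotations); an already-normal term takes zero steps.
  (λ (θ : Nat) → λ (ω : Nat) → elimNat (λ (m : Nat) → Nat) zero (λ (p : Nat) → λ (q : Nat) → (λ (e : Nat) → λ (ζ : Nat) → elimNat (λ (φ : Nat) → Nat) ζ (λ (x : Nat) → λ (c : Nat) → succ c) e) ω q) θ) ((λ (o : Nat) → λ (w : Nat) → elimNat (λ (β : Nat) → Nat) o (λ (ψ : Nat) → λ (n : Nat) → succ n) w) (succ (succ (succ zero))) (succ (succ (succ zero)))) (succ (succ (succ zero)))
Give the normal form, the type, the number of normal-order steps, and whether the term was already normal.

resulting normal form:
  succ (succ (succ (succ (succ (succ (succ (succ (succ (succ (succ (succ (succ (succ (succ (succ (succ (succ zero)))))))))))))))))
the term's type:
  Nat
steps to reach normal form (normal order): 45
already normal: no
first redex: a beta-redex


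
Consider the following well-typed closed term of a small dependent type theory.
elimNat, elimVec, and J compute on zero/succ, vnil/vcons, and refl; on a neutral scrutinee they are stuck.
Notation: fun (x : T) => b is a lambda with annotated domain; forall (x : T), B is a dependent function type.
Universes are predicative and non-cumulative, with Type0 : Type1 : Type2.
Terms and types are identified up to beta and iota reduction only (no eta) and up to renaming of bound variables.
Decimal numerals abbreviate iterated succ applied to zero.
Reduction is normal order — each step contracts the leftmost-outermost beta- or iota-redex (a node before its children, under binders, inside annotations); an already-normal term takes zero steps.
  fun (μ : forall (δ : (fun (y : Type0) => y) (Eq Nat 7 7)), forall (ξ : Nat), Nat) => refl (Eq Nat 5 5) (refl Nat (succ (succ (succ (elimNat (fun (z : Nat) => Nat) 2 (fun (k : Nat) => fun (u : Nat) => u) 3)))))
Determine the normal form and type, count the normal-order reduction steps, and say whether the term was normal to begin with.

reduced normal form:
  fun (μ : forall (δ : Eq Nat 7 7), forall (y : Nat), Nat) => refl (Eq Nat 5 5) (refl Nat 5)
inferred type:
  forall (μ : forall (δ : Eq Nat 7 7), forall (y : Nat), Nat), Eq (Eq Nat 5 5) (refl Nat 5) (refl Nat 5)
normal-order step count: 11
term was already normal: no
first contracted redex: a beta-redex


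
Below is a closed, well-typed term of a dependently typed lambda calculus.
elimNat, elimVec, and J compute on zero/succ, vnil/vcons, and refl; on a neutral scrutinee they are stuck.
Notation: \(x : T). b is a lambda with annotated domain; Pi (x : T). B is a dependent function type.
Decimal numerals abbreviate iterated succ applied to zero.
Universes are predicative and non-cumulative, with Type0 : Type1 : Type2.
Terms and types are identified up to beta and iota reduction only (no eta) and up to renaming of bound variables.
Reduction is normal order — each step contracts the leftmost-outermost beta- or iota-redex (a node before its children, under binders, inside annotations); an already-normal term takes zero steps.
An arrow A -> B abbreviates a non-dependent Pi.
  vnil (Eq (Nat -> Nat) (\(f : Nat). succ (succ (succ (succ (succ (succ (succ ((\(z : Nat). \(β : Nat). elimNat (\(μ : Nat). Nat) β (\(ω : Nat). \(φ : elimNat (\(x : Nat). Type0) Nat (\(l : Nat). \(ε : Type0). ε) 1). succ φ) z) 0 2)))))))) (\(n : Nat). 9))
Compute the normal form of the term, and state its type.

normal form:
  vnil (Eq (Nat -> Nat) (\(f : Nat). 9) (\(z : Nat). 9))
type:
  Vec (Eq (Nat -> Nat) (\(f : Nat). 9) (\(z : Nat). 9)) 0
observation: 3 normal-order steps separate the term from its normal form.


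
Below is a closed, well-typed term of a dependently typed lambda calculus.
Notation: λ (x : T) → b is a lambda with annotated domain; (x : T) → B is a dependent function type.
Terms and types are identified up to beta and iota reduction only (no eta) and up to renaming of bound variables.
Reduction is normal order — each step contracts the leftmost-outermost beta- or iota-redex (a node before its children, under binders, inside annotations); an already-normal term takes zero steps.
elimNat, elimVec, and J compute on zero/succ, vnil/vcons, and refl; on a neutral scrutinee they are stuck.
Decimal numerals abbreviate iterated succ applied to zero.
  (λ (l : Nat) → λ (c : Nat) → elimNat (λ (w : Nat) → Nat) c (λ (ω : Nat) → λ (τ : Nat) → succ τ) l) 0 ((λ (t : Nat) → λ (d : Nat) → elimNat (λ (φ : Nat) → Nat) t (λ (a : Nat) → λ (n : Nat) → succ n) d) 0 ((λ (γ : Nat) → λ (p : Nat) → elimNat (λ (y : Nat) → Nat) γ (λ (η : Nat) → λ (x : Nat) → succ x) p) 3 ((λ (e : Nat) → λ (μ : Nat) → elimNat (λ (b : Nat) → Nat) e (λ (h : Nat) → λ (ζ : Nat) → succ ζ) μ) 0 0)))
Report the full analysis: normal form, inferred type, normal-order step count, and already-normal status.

reduced normal form:
  3
inferred type:
  Nat
normal-order step count: 21
term was already normal: no
first contracted redex: a beta-redex


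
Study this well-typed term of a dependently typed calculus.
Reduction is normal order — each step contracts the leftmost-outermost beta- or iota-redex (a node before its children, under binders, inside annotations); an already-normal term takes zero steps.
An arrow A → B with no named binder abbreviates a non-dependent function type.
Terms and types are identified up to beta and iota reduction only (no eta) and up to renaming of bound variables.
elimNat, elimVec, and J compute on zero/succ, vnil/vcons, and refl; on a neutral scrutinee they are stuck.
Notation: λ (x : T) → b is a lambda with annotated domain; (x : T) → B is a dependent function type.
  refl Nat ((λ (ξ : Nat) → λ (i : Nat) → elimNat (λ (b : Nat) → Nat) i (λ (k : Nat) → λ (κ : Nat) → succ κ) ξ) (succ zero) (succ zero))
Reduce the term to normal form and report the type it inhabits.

normal form:
  refl Nat (succ (succ zero))
type:
  Eq Nat (succ (succ zero)) (succ (succ zero))
observation: reduction starts at a beta-redex, and 6 normal-order steps reach the normal form.


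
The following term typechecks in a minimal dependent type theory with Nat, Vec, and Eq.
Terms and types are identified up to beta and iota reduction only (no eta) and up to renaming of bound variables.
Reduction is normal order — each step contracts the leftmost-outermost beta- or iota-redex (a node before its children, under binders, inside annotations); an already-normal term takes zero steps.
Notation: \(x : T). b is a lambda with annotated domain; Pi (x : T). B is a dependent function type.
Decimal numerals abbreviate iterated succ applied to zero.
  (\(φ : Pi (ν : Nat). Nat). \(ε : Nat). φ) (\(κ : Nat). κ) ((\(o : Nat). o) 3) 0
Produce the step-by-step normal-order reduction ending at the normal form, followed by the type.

normal-order reduction sequence:
  (\(φ : Pi (ν : Nat). Nat). \(ε : Nat). φ) (\(κ : Nat). κ) ((\(o : Nat). o) 3) 0
  ~> (\(φ : Nat). \(ν : Nat). ν) ((\(ε : Nat). ε) 3) 0
  ~> (\(φ : Nat). φ) 0
  ~> 0
type:
  Nat


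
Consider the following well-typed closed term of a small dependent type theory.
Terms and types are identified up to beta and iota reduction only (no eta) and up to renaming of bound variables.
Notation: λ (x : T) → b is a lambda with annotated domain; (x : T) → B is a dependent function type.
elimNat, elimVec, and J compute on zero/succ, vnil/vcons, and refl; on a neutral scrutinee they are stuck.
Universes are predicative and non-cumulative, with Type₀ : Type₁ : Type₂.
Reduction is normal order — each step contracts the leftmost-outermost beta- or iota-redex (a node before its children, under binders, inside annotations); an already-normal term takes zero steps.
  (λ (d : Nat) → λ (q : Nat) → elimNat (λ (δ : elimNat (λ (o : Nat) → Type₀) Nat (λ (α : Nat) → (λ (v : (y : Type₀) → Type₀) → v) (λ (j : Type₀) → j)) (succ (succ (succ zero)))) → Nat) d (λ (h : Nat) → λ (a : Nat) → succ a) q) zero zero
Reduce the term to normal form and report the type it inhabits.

reduced normal form:
  zero
the term's type:
  Nat
observation: contracting a beta-redex first, the term normalizes in 3 steps.


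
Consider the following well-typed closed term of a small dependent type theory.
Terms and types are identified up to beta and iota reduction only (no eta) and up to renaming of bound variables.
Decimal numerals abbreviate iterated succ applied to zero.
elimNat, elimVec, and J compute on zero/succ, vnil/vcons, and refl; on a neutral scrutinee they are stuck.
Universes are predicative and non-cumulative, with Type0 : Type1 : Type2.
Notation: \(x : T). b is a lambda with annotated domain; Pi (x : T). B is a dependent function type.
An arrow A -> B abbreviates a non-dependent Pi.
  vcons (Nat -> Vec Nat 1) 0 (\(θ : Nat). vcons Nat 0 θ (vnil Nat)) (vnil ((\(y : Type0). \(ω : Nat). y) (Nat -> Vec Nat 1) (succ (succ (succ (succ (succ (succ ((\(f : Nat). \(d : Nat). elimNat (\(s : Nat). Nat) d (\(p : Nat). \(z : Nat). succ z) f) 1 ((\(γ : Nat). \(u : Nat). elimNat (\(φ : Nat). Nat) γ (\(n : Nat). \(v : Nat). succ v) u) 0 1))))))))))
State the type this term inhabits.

the term's type:
  Vec (Nat -> Vec Nat 1) 1


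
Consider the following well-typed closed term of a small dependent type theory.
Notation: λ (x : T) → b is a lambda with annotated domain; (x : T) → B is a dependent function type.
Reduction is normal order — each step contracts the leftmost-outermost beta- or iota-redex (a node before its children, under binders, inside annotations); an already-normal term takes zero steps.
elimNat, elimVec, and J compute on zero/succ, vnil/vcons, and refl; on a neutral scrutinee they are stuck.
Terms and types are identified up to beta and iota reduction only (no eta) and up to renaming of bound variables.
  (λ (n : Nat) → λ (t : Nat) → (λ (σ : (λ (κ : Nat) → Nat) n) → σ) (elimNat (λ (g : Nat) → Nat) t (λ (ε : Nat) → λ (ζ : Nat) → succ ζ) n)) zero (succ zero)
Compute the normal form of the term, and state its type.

resulting normal form:
  succ zero
type:
  Nat
observation: contracting a beta-redex first, the term normalizes in 4 steps.


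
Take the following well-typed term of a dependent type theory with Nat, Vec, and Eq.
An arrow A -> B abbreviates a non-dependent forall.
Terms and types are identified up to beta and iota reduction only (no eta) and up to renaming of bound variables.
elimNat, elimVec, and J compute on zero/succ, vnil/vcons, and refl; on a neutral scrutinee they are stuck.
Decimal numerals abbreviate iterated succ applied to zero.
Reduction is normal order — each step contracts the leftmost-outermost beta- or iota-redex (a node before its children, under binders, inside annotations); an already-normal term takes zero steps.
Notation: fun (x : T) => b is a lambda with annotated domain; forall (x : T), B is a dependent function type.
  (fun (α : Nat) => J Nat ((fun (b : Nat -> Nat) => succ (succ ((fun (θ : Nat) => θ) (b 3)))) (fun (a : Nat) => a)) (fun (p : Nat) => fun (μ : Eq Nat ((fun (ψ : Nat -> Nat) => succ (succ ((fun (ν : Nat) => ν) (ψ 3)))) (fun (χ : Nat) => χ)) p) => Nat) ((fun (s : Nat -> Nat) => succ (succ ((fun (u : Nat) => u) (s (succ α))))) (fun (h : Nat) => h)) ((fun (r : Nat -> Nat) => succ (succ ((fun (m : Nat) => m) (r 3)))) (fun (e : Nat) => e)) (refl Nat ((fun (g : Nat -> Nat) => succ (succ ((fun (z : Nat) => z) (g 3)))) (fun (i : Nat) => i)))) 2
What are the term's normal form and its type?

reduced normal form:
  5
inferred type:
  Nat
observation: normalization takes exactly 5 steps under the normal-order strategy.
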